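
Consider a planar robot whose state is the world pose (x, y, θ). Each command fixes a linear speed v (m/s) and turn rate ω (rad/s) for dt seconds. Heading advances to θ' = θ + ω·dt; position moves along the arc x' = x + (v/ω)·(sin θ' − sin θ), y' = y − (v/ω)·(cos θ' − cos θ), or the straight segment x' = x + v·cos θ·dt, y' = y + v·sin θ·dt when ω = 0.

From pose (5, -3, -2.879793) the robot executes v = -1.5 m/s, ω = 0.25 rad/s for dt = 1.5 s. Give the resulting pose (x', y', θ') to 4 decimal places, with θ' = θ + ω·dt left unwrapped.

θ' = -2.8798 + 0.25·1.5 = -2.5048
R = v/ω = -1.5/0.25 = -6.0000
x' = 5 + -6.0000·(sin -2.5048 − sin -2.8798) = 7.0148
y' = -3 − -6.0000·(cos -2.5048 − cos -2.8798) = -2.0285

(7.0148, -2.0285, -2.5048)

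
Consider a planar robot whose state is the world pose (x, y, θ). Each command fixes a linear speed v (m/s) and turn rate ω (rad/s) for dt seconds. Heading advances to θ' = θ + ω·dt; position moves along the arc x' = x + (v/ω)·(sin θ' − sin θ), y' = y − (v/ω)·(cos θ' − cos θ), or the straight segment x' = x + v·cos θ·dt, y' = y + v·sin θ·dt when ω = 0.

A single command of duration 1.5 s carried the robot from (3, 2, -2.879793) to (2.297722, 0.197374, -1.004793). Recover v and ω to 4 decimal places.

Δθ = -1.004793 − -2.879793 = 1.875000
ω = Δθ/dt = 1.875000/1.5 = 1.2500
R = −Δy/(cos θ' − cos θ) = 1.2000
v = R·ω = 1.2000·1.2500 = 1.5000

v = 1.5000, ω = 1.2500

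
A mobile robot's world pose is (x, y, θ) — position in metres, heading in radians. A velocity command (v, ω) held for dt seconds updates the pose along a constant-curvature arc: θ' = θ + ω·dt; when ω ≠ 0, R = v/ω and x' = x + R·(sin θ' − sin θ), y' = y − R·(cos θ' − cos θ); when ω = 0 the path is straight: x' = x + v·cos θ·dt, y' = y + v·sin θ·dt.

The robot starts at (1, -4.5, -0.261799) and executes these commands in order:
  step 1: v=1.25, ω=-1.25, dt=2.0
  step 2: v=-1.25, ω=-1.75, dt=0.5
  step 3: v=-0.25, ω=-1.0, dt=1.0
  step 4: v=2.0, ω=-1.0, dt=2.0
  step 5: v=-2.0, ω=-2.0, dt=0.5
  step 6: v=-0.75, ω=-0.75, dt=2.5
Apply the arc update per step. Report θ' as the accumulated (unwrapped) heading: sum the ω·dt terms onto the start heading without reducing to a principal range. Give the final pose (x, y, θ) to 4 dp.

step 1: θ'=-2.7618 (R=-1.0000) → pose (1.1119, -6.3947, -2.7618)
step 2: θ'=-3.6368 (R=0.7143) → pose (1.7162, -6.4296, -3.6368)
step 3: θ'=-4.6368 (R=0.2500) → pose (1.8466, -6.6307, -4.6368)
step 4: θ'=-6.6368 (R=-2.0000) → pose (4.5335, -4.6034, -6.6368)
step 5: θ'=-7.6368 (R=1.0000) → pose (3.9033, -3.8807, -7.6368)
step 6: θ'=-9.5118 (R=1.0000) → pose (4.9667, -2.6690, -9.5118)

(4.9667, -2.6690, -9.5118)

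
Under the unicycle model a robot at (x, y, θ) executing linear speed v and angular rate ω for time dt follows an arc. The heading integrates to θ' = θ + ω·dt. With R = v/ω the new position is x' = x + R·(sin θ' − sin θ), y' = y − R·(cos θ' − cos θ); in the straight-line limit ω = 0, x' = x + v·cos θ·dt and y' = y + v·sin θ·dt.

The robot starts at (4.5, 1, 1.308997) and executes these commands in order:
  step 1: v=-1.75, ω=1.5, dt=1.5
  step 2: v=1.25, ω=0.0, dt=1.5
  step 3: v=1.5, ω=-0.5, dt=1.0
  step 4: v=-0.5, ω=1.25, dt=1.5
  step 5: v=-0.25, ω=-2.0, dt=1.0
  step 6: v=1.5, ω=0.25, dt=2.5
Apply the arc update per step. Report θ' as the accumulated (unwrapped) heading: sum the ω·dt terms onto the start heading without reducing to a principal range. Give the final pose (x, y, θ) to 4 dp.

(-0.1759, -1.1259, 3.5590)

step 1: θ'=3.5590 (R=-1.1667) → pose (6.0999, -0.3685, 3.5590)
step 2: θ'=3.5590 (straight) → pose (4.3858, -1.1286, 3.5590)
step 3: θ'=3.0590 (R=-3.0000) → pose (2.9222, -1.3759, 3.0590)
step 4: θ'=4.9340 (R=-0.4000) → pose (3.3454, -0.8893, 4.9340)
step 5: θ'=2.9340 (R=0.1250) → pose (3.4931, -0.7396, 2.9340)
step 6: θ'=3.5590 (R=6.0000) → pose (-0.1759, -1.1259, 3.5590)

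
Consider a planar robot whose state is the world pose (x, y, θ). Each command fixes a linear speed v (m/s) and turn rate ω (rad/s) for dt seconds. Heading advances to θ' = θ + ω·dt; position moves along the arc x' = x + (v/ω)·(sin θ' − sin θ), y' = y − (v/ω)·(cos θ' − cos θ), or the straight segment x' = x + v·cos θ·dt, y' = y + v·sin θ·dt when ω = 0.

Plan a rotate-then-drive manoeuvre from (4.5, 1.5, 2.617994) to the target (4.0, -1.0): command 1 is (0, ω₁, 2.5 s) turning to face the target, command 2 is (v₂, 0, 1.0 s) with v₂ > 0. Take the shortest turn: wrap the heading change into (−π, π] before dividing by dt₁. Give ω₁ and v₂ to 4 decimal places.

ω₁ = 0.7588, v₂ = 2.5495

heading to target = atan2(-1−1.5, 4−4.5) = -1.7682
Δθ = wrap(-1.7682 − 2.6180) = 1.8970; ω₁ = Δθ/dt₁ = 0.7588
distance = √((4−4.5)² + (-1−1.5)²) = 2.5495; v₂ = distance/dt₂ = 2.5495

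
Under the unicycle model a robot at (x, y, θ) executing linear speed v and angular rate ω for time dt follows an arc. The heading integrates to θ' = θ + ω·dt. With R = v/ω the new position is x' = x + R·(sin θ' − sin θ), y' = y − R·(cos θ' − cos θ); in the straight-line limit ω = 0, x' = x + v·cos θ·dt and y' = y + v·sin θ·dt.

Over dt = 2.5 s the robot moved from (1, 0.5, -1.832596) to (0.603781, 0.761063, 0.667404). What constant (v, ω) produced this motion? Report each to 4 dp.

Δθ = 0.667404 − -1.832596 = 2.500000
ω = Δθ/dt = 2.500000/2.5 = 1.0000
R = Δx/(sin θ' − sin θ) = -0.2500
v = R·ω = -0.2500·1.0000 = -0.2500

v = -0.2500, ω = 1.0000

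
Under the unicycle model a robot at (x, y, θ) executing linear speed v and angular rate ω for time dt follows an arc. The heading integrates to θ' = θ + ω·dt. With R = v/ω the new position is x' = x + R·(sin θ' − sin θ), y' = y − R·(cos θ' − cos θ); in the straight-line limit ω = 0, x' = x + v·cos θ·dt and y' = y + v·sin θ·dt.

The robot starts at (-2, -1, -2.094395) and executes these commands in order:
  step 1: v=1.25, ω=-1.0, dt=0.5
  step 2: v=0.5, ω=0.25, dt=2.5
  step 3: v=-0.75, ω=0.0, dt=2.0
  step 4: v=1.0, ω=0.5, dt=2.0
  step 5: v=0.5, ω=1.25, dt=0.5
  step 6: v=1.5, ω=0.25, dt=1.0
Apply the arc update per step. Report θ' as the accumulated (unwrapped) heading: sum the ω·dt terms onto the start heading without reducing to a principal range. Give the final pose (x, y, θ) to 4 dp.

(-0.8035, -3.3754, -0.0944)

step 1: θ'=-2.5944 (R=-1.2500) → pose (-2.4322, -1.4425, -2.5944)
step 2: θ'=-1.9694 (R=2.0000) → pose (-3.2348, -2.3742, -1.9694)
step 3: θ'=-1.9694 (straight) → pose (-2.6526, -0.9918, -1.9694)
step 4: θ'=-0.9694 (R=2.0000) → pose (-2.4585, -2.8996, -0.9694)
step 5: θ'=-0.3444 (R=0.4000) → pose (-2.2637, -3.0498, -0.3444)
step 6: θ'=-0.0944 (R=6.0000) → pose (-0.8035, -3.3754, -0.0944)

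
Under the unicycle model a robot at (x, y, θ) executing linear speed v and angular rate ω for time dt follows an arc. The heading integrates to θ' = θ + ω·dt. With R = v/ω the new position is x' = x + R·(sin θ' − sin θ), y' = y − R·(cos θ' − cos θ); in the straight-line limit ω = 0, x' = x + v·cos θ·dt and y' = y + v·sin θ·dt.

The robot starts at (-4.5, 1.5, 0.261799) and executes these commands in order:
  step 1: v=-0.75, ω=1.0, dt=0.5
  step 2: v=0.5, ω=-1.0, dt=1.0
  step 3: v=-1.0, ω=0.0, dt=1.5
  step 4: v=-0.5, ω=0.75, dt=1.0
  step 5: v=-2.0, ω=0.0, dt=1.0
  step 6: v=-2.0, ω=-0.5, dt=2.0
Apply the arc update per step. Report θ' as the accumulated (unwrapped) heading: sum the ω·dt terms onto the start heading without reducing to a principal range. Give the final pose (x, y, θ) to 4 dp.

step 1: θ'=0.7618 (R=-0.7500) → pose (-4.8236, 1.3183, 0.7618)
step 2: θ'=-0.2382 (R=-0.5000) → pose (-4.3605, 1.4423, -0.2382)
step 3: θ'=-0.2382 (straight) → pose (-5.8181, 1.7963, -0.2382)
step 4: θ'=0.5118 (R=-0.6667) → pose (-6.3019, 1.7297, 0.5118)
step 5: θ'=0.5118 (straight) → pose (-8.0456, 0.7502, 0.5118)
step 6: θ'=-0.4882 (R=4.0000) → pose (-11.8808, 0.7049, -0.4882)

(-11.8808, 0.7049, -0.4882)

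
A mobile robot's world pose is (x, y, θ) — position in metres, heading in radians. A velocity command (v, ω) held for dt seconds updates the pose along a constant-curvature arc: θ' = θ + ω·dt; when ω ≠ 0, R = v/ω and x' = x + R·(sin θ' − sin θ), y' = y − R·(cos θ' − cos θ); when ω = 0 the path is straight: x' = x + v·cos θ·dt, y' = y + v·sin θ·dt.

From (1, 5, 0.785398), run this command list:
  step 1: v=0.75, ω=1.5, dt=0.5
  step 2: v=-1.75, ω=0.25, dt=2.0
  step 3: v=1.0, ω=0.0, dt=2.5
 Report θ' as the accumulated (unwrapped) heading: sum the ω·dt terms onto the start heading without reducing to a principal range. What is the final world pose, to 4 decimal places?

(0.7636, 4.1867, 2.0354)

step 1: θ'=1.5354 (R=0.5000) → pose (1.1461, 5.3359, 1.5354)
step 2: θ'=2.0354 (R=-7.0000) → pose (1.8837, 1.9517, 2.0354)
step 3: θ'=2.0354 (straight) → pose (0.7636, 4.1867, 2.0354)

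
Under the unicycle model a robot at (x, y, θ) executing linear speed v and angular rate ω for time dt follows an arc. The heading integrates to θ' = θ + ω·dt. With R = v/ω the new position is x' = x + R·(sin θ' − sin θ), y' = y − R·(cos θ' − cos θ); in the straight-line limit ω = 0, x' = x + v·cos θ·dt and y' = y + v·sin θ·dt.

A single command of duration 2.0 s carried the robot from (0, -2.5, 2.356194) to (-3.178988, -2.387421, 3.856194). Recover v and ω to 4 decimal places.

Δθ = 3.856194 − 2.356194 = 1.500000
ω = Δθ/dt = 1.500000/2.0 = 0.7500
R = Δx/(sin θ' − sin θ) = 2.3333
v = R·ω = 2.3333·0.7500 = 1.7500

v = 1.7500, ω = 0.7500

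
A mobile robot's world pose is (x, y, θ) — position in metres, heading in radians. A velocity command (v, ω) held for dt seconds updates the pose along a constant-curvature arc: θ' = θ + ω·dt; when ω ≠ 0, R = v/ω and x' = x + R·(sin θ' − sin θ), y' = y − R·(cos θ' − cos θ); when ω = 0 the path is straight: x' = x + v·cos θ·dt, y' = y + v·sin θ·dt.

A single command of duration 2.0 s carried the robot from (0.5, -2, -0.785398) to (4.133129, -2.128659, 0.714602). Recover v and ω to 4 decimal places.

v = 2.0000, ω = 0.7500

Δθ = 0.714602 − -0.785398 = 1.500000
ω = Δθ/dt = 1.500000/2.0 = 0.7500
R = Δx/(sin θ' − sin θ) = 2.6667
v = R·ω = 2.6667·0.7500 = 2.0000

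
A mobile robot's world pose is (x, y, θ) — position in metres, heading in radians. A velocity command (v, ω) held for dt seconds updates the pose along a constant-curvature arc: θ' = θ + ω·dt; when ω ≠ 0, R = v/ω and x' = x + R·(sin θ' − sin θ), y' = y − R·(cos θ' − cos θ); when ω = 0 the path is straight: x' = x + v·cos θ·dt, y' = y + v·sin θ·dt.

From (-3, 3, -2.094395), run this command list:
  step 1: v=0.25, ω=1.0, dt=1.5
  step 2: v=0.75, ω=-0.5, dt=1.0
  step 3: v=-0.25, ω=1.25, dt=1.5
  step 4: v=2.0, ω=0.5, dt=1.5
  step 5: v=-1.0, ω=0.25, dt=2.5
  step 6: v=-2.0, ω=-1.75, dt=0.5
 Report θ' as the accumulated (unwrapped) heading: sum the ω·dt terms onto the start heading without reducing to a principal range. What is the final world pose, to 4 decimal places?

step 1: θ'=-0.5944 (R=0.2500) → pose (-2.9235, 2.6679, -0.5944)
step 2: θ'=-1.0944 (R=-1.5000) → pose (-2.4305, 2.1130, -1.0944)
step 3: θ'=0.7806 (R=-0.2000) → pose (-2.7490, 2.1634, 0.7806)
step 4: θ'=1.5306 (R=4.0000) → pose (-1.5671, 4.8446, 1.5306)
step 5: θ'=2.1556 (R=-4.0000) → pose (-0.9056, 2.4758, 2.1556)
step 6: θ'=1.2806 (R=1.1429) → pose (-0.7634, 1.5178, 1.2806)

(-0.7634, 1.5178, 1.2806)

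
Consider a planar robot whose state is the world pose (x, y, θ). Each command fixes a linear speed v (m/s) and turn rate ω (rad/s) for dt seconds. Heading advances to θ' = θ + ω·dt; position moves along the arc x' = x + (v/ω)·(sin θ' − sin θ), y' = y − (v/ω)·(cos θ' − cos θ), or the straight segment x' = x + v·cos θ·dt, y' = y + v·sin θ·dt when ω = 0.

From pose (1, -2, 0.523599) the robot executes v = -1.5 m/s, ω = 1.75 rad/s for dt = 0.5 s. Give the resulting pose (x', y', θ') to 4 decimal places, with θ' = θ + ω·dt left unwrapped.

θ' = 0.5236 + 1.75·0.5 = 1.3986
R = v/ω = -1.5/1.75 = -0.8571
x' = 1 + -0.8571·(sin 1.3986 − sin 0.5236) = 0.5841
y' = -2 − -0.8571·(cos 1.3986 − cos 0.5236) = -2.5954

(0.5841, -2.5954, 1.3986)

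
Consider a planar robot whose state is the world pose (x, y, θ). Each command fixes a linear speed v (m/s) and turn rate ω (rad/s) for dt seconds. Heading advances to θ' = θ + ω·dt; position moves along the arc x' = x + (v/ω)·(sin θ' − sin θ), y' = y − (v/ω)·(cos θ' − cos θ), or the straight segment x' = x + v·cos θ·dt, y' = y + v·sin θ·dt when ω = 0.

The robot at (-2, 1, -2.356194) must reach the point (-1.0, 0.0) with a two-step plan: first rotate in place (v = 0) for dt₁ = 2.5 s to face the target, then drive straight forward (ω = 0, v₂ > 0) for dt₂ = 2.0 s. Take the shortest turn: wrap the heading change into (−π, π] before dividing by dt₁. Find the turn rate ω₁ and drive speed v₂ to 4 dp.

heading to target = atan2(0−1, -1−-2) = -0.7854
Δθ = wrap(-0.7854 − -2.3562) = 1.5708; ω₁ = Δθ/dt₁ = 0.6283
distance = √((-1−-2)² + (0−1)²) = 1.4142; v₂ = distance/dt₂ = 0.7071

ω₁ = 0.6283, v₂ = 0.7071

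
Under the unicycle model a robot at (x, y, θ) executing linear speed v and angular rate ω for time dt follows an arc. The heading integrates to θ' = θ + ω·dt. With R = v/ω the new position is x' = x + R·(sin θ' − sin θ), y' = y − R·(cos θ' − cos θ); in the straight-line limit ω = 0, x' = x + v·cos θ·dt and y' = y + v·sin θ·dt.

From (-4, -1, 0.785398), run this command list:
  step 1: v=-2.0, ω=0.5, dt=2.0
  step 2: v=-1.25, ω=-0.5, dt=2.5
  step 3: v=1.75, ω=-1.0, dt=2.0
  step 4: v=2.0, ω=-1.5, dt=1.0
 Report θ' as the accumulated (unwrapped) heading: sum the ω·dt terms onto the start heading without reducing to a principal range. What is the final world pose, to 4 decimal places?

(-4.7051, -10.1363, -2.9646)

step 1: θ'=1.7854 (R=-4.0000) → pose (-5.0798, -4.6803, 1.7854)
step 2: θ'=0.5354 (R=2.5000) → pose (-6.2470, -7.3628, 0.5354)
step 3: θ'=-1.4646 (R=-1.7500) → pose (-3.6141, -8.6824, -1.4646)
step 4: θ'=-2.9646 (R=-1.3333) → pose (-4.7051, -10.1363, -2.9646)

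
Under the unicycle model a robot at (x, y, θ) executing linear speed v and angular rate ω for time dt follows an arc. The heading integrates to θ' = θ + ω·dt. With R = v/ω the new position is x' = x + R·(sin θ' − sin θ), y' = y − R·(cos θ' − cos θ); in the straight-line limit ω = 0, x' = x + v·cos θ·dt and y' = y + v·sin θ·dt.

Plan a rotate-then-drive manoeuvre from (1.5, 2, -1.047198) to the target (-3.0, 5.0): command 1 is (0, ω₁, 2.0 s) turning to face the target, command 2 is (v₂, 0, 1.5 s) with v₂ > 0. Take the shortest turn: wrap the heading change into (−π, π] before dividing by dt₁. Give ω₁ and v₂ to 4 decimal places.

heading to target = atan2(5−2, -3−1.5) = 2.5536
Δθ = wrap(2.5536 − -1.0472) = -2.6824; ω₁ = Δθ/dt₁ = -1.3412
distance = √((-3−1.5)² + (5−2)²) = 5.4083; v₂ = distance/dt₂ = 3.6056

ω₁ = -1.3412, v₂ = 3.6056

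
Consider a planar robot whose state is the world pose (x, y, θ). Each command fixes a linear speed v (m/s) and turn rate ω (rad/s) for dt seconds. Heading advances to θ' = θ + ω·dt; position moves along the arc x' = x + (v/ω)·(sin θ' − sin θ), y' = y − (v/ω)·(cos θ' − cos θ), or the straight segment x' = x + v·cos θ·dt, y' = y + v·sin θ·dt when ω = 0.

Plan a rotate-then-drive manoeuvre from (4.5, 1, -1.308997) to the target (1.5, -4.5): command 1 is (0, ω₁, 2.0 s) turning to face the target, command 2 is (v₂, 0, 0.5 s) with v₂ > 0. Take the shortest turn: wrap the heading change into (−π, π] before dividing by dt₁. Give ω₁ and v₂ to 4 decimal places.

ω₁ = -0.3806, v₂ = 12.5300

heading to target = atan2(-4.5−1, 1.5−4.5) = -2.0701
Δθ = wrap(-2.0701 − -1.3090) = -0.7611; ω₁ = Δθ/dt₁ = -0.3806
distance = √((1.5−4.5)² + (-4.5−1)²) = 6.2650; v₂ = distance/dt₂ = 12.5300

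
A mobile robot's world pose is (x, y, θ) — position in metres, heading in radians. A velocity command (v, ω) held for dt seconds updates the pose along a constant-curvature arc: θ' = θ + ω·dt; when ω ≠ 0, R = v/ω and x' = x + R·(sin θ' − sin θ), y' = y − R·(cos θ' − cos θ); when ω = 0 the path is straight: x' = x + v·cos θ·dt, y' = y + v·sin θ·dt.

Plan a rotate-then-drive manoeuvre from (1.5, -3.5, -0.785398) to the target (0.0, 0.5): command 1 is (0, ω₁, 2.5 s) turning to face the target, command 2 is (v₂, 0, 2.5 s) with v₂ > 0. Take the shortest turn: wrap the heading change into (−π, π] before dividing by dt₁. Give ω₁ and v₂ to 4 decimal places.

heading to target = atan2(0.5−-3.5, 0−1.5) = 1.9296
Δθ = wrap(1.9296 − -0.7854) = 2.7150; ω₁ = Δθ/dt₁ = 1.0860
distance = √((0−1.5)² + (0.5−-3.5)²) = 4.2720; v₂ = distance/dt₂ = 1.7088

ω₁ = 1.0860, v₂ = 1.7088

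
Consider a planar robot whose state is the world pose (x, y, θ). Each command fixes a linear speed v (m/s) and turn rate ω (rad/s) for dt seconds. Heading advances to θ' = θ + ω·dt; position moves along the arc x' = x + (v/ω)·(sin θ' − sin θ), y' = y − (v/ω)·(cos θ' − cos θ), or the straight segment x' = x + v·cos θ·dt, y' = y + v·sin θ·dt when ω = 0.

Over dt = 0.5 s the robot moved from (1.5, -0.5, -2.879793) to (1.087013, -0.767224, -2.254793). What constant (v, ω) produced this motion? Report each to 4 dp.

v = 1.0000, ω = 1.2500

Δθ = -2.254793 − -2.879793 = 0.625000
ω = Δθ/dt = 0.625000/0.5 = 1.2500
R = Δx/(sin θ' − sin θ) = 0.8000
v = R·ω = 0.8000·1.2500 = 1.0000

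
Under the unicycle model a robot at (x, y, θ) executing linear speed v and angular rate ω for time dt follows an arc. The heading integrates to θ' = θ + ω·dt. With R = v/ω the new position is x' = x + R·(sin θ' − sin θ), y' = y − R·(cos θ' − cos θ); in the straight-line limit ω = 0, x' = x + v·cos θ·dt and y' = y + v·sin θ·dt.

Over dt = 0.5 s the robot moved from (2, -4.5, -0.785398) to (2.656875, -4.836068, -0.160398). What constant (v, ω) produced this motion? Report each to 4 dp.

Δθ = -0.160398 − -0.785398 = 0.625000
ω = Δθ/dt = 0.625000/0.5 = 1.2500
R = Δx/(sin θ' − sin θ) = 1.2000
v = R·ω = 1.2000·1.2500 = 1.5000

v = 1.5000, ω = 1.2500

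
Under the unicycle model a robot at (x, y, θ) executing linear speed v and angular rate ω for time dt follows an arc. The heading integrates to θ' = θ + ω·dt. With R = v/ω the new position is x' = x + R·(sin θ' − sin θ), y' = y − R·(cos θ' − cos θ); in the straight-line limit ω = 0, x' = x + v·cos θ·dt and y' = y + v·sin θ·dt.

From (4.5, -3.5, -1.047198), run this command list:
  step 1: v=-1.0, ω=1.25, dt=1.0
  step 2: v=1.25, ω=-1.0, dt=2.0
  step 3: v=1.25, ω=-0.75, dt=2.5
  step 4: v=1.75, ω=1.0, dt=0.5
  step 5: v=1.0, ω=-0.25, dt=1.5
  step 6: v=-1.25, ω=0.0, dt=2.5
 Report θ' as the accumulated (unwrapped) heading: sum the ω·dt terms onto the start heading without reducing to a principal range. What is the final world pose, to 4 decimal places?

(3.2319, -6.3553, -3.5472)

step 1: θ'=0.2028 (R=-0.8000) → pose (3.6460, -3.1164, 0.2028)
step 2: θ'=-1.7972 (R=-1.2500) → pose (5.1159, -4.6214, -1.7972)
step 3: θ'=-3.6722 (R=-1.6667) → pose (2.6484, -5.6847, -3.6722)
step 4: θ'=-3.1722 (R=1.7500) → pose (1.8163, -5.4449, -3.1722)
step 5: θ'=-3.5472 (R=-4.0000) → pose (0.3604, -5.1223, -3.5472)
step 6: θ'=-3.5472 (straight) → pose (3.2319, -6.3553, -3.5472)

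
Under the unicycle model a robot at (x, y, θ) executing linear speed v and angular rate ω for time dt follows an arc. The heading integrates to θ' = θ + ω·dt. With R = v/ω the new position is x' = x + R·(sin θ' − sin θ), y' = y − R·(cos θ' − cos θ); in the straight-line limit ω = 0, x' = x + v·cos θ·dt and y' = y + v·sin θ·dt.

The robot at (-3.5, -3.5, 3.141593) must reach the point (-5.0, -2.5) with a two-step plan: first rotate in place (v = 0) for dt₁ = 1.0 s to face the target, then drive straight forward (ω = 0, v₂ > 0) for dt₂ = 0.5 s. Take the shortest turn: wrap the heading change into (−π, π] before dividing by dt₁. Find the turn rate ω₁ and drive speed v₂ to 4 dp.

heading to target = atan2(-2.5−-3.5, -5−-3.5) = 2.5536
Δθ = wrap(2.5536 − 3.1416) = -0.5880; ω₁ = Δθ/dt₁ = -0.5880
distance = √((-5−-3.5)² + (-2.5−-3.5)²) = 1.8028; v₂ = distance/dt₂ = 3.6056

ω₁ = -0.5880, v₂ = 3.6056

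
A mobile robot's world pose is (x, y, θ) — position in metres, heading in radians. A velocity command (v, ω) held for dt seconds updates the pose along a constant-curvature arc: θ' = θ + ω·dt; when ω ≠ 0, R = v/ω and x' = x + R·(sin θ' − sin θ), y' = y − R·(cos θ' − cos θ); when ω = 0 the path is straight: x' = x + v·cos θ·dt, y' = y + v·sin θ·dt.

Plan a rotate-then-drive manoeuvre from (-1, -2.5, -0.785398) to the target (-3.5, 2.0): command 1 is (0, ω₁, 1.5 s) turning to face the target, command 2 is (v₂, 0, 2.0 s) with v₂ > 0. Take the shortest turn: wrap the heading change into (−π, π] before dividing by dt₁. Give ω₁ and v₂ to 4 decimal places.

ω₁ = 1.9089, v₂ = 2.5739

heading to target = atan2(2−-2.5, -3.5−-1) = 2.0779
Δθ = wrap(2.0779 − -0.7854) = 2.8633; ω₁ = Δθ/dt₁ = 1.9089
distance = √((-3.5−-1)² + (2−-2.5)²) = 5.1478; v₂ = distance/dt₂ = 2.5739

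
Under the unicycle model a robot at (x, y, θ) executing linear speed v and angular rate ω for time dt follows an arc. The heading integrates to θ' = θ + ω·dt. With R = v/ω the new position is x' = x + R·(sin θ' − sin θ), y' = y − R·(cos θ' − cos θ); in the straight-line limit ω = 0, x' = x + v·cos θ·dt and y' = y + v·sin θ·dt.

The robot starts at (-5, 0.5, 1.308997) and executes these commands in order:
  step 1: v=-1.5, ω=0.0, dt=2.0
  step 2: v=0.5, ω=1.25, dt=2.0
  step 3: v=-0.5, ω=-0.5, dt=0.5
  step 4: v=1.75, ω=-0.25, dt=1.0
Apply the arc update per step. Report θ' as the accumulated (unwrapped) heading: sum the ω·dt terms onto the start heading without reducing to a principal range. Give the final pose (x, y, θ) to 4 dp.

(-7.8682, -2.3545, 3.3090)

step 1: θ'=1.3090 (straight) → pose (-5.7765, -2.3978, 1.3090)
step 2: θ'=3.8090 (R=0.4000) → pose (-6.4104, -1.9801, 3.8090)
step 3: θ'=3.5590 (R=1.0000) → pose (-6.1968, -1.8514, 3.5590)
step 4: θ'=3.3090 (R=-7.0000) → pose (-7.8682, -2.3545, 3.3090)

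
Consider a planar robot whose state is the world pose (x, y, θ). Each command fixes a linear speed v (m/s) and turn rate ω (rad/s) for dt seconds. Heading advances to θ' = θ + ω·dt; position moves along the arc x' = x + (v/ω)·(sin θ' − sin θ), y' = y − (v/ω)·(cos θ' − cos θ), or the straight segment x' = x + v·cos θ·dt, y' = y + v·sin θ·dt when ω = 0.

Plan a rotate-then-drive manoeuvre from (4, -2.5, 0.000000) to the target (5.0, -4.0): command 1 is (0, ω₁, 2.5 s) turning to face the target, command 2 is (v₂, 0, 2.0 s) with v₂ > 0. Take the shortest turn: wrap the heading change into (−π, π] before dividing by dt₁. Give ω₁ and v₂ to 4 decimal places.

ω₁ = -0.3931, v₂ = 0.9014

heading to target = atan2(-4−-2.5, 5−4) = -0.9828
Δθ = wrap(-0.9828 − 0.0000) = -0.9828; ω₁ = Δθ/dt₁ = -0.3931
distance = √((5−4)² + (-4−-2.5)²) = 1.8028; v₂ = distance/dt₂ = 0.9014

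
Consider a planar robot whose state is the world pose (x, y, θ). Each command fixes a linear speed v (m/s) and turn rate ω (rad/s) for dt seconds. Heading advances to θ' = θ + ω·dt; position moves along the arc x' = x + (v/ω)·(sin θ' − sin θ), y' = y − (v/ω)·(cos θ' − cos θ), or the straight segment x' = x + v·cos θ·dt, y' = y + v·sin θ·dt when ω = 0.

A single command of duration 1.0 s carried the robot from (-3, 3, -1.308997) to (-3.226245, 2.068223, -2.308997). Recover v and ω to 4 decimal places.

v = 1.0000, ω = -1.0000

Δθ = -2.308997 − -1.308997 = -1.000000
ω = Δθ/dt = -1.000000/1.0 = -1.0000
R = −Δy/(cos θ' − cos θ) = -1.0000
v = R·ω = -1.0000·-1.0000 = 1.0000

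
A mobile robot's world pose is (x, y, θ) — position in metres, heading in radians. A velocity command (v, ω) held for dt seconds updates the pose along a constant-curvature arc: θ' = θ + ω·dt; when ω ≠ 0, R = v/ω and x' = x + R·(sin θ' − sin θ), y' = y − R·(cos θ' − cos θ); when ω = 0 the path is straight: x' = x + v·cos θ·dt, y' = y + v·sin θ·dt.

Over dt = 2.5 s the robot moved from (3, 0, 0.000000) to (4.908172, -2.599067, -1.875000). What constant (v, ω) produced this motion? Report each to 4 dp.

Δθ = -1.875000 − 0.000000 = -1.875000
ω = Δθ/dt = -1.875000/2.5 = -0.7500
R = −Δy/(cos θ' − cos θ) = -2.0000
v = R·ω = -2.0000·-0.7500 = 1.5000

v = 1.5000, ω = -0.7500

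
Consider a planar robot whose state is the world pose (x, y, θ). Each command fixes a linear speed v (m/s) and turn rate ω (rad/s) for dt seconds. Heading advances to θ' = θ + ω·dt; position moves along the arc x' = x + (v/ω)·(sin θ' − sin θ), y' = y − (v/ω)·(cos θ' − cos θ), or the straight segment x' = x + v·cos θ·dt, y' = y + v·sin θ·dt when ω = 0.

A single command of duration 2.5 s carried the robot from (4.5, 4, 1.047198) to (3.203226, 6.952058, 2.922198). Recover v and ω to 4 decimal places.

Δθ = 2.922198 − 1.047198 = 1.875000
ω = Δθ/dt = 1.875000/2.5 = 0.7500
R = −Δy/(cos θ' − cos θ) = 2.0000
v = R·ω = 2.0000·0.7500 = 1.5000

v = 1.5000, ω = 0.7500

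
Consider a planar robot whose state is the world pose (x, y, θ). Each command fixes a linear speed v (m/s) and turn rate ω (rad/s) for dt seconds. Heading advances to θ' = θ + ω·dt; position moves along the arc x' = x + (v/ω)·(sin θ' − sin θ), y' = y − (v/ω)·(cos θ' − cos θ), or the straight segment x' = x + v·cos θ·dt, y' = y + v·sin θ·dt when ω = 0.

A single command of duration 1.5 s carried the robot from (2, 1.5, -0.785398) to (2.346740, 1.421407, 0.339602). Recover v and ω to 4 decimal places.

Δθ = 0.339602 − -0.785398 = 1.125000
ω = Δθ/dt = 1.125000/1.5 = 0.7500
R = Δx/(sin θ' − sin θ) = 0.3333
v = R·ω = 0.3333·0.7500 = 0.2500

v = 0.2500, ω = 0.7500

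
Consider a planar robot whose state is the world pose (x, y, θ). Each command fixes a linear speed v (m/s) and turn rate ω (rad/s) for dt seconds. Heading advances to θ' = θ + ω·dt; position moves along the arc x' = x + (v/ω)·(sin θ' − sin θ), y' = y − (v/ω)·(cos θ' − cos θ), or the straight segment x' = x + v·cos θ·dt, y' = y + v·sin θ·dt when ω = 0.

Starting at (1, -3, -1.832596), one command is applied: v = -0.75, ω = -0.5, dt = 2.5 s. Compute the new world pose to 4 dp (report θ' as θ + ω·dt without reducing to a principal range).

θ' = -1.8326 + -0.5·2.5 = -3.0826
R = v/ω = -0.75/-0.5 = 1.5000
x' = 1 + 1.5000·(sin -3.0826 − sin -1.8326) = 2.3604
y' = -3 − 1.5000·(cos -3.0826 − cos -1.8326) = -1.8908

(2.3604, -1.8908, -3.0826)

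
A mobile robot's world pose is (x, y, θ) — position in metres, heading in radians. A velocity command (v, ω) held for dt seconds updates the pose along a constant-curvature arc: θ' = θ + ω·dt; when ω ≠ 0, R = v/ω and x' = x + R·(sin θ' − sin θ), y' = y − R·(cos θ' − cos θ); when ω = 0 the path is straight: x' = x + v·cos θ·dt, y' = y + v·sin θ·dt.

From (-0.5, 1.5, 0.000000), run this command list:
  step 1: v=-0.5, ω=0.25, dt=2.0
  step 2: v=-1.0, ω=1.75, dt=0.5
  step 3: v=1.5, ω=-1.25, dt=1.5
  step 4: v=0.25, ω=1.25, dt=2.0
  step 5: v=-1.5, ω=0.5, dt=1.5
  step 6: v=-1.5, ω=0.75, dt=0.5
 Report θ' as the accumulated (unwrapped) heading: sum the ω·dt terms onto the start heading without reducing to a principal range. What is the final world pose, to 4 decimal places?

step 1: θ'=0.5000 (R=-2.0000) → pose (-1.4589, 1.2552, 0.5000)
step 2: θ'=1.3750 (R=-0.5714) → pose (-1.7454, 0.8649, 1.3750)
step 3: θ'=-0.5000 (R=-1.2000) → pose (0.0070, 1.6845, -0.5000)
step 4: θ'=2.0000 (R=0.2000) → pose (0.2847, 1.9432, 2.0000)
step 5: θ'=2.7500 (R=-3.0000) → pose (1.8676, 0.4188, 2.7500)
step 6: θ'=3.1250 (R=-2.0000) → pose (2.5978, 0.2677, 3.1250)

(2.5978, 0.2677, 3.1250)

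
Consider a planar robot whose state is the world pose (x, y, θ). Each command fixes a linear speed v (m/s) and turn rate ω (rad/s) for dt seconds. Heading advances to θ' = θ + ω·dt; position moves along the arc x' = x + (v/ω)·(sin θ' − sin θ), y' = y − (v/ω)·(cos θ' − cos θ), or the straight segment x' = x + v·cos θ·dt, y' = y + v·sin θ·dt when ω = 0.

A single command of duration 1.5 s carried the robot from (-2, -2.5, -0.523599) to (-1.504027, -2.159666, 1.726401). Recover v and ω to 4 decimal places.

v = 0.5000, ω = 1.5000

Δθ = 1.726401 − -0.523599 = 2.250000
ω = Δθ/dt = 2.250000/1.5 = 1.5000
R = Δx/(sin θ' − sin θ) = 0.3333
v = R·ω = 0.3333·1.5000 = 0.5000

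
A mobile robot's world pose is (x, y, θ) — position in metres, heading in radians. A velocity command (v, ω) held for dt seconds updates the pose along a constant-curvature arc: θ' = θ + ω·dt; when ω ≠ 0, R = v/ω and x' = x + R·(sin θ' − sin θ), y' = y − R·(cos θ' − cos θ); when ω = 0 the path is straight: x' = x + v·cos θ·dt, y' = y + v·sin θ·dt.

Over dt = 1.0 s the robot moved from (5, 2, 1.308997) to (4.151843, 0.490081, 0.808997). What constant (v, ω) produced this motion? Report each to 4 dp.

Δθ = 0.808997 − 1.308997 = -0.500000
ω = Δθ/dt = -0.500000/1.0 = -0.5000
R = −Δy/(cos θ' − cos θ) = 3.5000
v = R·ω = 3.5000·-0.5000 = -1.7500

v = -1.7500, ω = -0.5000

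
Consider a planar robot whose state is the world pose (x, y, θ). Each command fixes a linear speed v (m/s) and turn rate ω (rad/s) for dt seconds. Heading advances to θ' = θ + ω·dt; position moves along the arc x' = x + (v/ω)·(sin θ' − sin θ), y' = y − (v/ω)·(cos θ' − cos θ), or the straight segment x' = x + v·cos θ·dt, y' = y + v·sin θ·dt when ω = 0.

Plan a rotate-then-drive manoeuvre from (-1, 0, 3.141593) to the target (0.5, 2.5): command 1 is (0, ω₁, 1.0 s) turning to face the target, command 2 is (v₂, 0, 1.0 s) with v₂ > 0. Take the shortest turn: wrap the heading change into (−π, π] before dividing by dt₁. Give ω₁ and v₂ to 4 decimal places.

ω₁ = -2.1112, v₂ = 2.9155

heading to target = atan2(2.5−0, 0.5−-1) = 1.0304
Δθ = wrap(1.0304 − 3.1416) = -2.1112; ω₁ = Δθ/dt₁ = -2.1112
distance = √((0.5−-1)² + (2.5−0)²) = 2.9155; v₂ = distance/dt₂ = 2.9155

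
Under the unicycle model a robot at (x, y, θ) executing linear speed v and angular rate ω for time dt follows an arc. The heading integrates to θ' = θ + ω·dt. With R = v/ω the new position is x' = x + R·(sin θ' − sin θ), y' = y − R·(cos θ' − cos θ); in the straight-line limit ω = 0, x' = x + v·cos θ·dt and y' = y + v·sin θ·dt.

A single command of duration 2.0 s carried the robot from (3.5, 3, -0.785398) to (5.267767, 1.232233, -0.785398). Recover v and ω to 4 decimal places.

Δθ = -0.785398 − -0.785398 = 0.000000
ω = Δθ/dt = 0.000000/2.0 = 0.0000
ω = 0 → v = (Δx·cos θ + Δy·sin θ)/dt = 1.2500

v = 1.2500, ω = 0.0000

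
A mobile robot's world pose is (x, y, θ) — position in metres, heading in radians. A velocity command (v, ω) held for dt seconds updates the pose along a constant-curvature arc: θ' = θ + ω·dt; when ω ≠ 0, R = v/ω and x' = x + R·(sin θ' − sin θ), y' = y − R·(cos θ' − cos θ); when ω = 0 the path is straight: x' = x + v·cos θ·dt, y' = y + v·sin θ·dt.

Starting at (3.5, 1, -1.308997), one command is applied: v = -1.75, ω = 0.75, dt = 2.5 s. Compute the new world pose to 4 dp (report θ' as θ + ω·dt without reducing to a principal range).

(-0.0051, 2.3655, 0.5660)

θ' = -1.3090 + 0.75·2.5 = 0.5660
R = v/ω = -1.75/0.75 = -2.3333
x' = 3.5 + -2.3333·(sin 0.5660 − sin -1.3090) = -0.0051
y' = 1 − -2.3333·(cos 0.5660 − cos -1.3090) = 2.3655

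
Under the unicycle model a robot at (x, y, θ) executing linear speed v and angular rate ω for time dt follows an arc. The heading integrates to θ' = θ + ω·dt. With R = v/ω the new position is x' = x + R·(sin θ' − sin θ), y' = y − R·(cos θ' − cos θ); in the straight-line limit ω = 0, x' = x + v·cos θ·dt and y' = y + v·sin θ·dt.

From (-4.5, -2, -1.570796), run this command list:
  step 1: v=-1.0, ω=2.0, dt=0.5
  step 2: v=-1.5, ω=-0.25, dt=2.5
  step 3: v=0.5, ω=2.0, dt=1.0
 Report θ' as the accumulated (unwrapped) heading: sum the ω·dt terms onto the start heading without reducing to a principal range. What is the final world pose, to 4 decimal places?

(-6.6584, 1.1901, 0.8042)

step 1: θ'=-0.5708 (R=-0.5000) → pose (-4.7298, -1.5793, -0.5708)
step 2: θ'=-1.1958 (R=6.0000) → pose (-7.0711, 1.2719, -1.1958)
step 3: θ'=0.8042 (R=0.2500) → pose (-6.6584, 1.1901, 0.8042)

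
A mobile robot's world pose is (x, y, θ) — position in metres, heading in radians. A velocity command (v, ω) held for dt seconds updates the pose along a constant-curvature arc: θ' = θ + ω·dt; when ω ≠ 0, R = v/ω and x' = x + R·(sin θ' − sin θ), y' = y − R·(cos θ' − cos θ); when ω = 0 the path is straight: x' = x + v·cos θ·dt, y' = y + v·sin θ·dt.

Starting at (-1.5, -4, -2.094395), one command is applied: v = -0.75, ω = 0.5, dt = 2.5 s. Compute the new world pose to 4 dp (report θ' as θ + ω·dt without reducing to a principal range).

(-1.6777, -2.2537, -0.8444)

θ' = -2.0944 + 0.5·2.5 = -0.8444
R = v/ω = -0.75/0.5 = -1.5000
x' = -1.5 + -1.5000·(sin -0.8444 − sin -2.0944) = -1.6777
y' = -4 − -1.5000·(cos -0.8444 − cos -2.0944) = -2.2537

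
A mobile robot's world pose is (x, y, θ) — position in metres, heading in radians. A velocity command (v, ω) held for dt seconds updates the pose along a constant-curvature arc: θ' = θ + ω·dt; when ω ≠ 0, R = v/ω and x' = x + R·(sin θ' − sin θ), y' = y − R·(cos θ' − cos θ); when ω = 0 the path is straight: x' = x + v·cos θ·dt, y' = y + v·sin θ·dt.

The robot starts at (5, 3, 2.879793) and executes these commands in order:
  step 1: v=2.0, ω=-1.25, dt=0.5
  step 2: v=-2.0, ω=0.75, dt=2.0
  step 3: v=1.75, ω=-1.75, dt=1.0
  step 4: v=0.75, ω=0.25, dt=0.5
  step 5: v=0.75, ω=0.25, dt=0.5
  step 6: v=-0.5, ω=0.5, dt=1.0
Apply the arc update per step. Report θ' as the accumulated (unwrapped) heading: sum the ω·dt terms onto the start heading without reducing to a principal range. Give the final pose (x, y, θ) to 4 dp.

step 1: θ'=2.2548 (R=-1.6000) → pose (4.1740, 3.5344, 2.2548)
step 2: θ'=3.7548 (R=-2.6667) → pose (7.7755, 3.0387, 3.7548)
step 3: θ'=2.0048 (R=-1.0000) → pose (6.2927, 3.4360, 2.0048)
step 4: θ'=2.1298 (R=3.0000) → pose (6.1142, 3.7655, 2.1298)
step 5: θ'=2.2548 (R=3.0000) → pose (5.8960, 4.0702, 2.2548)
step 6: θ'=2.7548 (R=-1.0000) → pose (6.2938, 3.7759, 2.7548)

(6.2938, 3.7759, 2.7548)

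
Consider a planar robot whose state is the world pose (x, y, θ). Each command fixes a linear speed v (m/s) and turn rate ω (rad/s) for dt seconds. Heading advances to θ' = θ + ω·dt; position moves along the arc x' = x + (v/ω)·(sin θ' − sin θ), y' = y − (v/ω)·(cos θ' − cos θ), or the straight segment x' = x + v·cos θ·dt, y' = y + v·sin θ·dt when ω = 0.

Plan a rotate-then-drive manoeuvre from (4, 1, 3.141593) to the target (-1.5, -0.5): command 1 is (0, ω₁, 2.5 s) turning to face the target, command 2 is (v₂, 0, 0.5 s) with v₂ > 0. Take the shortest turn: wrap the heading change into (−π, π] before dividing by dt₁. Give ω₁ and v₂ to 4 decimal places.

heading to target = atan2(-0.5−1, -1.5−4) = -2.8753
Δθ = wrap(-2.8753 − 3.1416) = 0.2663; ω₁ = Δθ/dt₁ = 0.1065
distance = √((-1.5−4)² + (-0.5−1)²) = 5.7009; v₂ = distance/dt₂ = 11.4018

ω₁ = 0.1065, v₂ = 11.4018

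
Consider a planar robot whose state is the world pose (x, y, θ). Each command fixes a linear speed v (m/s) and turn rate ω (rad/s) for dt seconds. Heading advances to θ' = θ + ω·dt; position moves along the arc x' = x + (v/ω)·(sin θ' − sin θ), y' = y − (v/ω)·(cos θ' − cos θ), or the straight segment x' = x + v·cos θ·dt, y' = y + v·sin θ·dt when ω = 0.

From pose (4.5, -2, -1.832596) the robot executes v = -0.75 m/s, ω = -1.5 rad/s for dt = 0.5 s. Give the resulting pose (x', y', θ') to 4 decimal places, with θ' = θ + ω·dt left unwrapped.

(4.7178, -1.7055, -2.5826)

θ' = -1.8326 + -1.5·0.5 = -2.5826
R = v/ω = -0.75/-1.5 = 0.5000
x' = 4.5 + 0.5000·(sin -2.5826 − sin -1.8326) = 4.7178
y' = -2 − 0.5000·(cos -2.5826 − cos -1.8326) = -1.7055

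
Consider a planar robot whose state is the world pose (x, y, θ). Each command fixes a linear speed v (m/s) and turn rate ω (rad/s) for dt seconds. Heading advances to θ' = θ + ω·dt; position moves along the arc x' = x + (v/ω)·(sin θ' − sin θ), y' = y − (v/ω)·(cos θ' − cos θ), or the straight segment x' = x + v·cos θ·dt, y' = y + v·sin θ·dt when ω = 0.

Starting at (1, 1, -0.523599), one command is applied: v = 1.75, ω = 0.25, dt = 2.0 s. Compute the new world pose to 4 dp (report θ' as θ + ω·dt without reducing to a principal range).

(4.3348, 0.0641, -0.0236)

θ' = -0.5236 + 0.25·2.0 = -0.0236
R = v/ω = 1.75/0.25 = 7.0000
x' = 1 + 7.0000·(sin -0.0236 − sin -0.5236) = 4.3348
y' = 1 − 7.0000·(cos -0.0236 − cos -0.5236) = 0.0641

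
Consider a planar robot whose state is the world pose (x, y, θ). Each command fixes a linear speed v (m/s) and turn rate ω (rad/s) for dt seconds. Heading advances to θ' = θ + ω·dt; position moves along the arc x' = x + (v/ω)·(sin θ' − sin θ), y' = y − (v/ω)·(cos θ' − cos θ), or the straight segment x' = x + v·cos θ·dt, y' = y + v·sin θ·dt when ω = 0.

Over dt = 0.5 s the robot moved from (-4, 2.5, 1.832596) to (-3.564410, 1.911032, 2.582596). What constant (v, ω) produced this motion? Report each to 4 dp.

Δθ = 2.582596 − 1.832596 = 0.750000
ω = Δθ/dt = 0.750000/0.5 = 1.5000
R = −Δy/(cos θ' − cos θ) = -1.0000
v = R·ω = -1.0000·1.5000 = -1.5000

v = -1.5000, ω = 1.5000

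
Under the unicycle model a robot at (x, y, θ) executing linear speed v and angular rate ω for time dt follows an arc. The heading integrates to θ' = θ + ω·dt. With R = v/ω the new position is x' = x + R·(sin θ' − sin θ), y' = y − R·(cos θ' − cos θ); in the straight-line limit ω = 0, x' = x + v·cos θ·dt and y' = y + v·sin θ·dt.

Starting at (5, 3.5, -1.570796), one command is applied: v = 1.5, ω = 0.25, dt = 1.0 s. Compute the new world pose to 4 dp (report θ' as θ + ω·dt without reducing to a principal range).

(5.1865, 2.0156, -1.3208)

θ' = -1.5708 + 0.25·1.0 = -1.3208
R = v/ω = 1.5/0.25 = 6.0000
x' = 5 + 6.0000·(sin -1.3208 − sin -1.5708) = 5.1865
y' = 3.5 − 6.0000·(cos -1.3208 − cos -1.5708) = 2.0156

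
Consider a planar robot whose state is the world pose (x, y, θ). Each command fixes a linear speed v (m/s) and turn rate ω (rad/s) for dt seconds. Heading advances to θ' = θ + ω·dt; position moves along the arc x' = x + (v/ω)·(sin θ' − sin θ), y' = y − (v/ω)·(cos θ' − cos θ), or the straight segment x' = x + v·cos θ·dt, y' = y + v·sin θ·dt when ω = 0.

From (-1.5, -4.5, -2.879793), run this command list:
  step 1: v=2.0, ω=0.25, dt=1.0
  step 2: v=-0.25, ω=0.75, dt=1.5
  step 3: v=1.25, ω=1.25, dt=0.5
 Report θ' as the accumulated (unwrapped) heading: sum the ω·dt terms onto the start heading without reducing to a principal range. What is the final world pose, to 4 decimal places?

(-2.9508, -5.5112, -0.8798)

step 1: θ'=-2.6298 (R=8.0000) → pose (-3.3474, -5.2525, -2.6298)
step 2: θ'=-1.5048 (R=-0.3333) → pose (-3.1781, -4.9399, -1.5048)
step 3: θ'=-0.8798 (R=1.0000) → pose (-2.9508, -5.5112, -0.8798)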